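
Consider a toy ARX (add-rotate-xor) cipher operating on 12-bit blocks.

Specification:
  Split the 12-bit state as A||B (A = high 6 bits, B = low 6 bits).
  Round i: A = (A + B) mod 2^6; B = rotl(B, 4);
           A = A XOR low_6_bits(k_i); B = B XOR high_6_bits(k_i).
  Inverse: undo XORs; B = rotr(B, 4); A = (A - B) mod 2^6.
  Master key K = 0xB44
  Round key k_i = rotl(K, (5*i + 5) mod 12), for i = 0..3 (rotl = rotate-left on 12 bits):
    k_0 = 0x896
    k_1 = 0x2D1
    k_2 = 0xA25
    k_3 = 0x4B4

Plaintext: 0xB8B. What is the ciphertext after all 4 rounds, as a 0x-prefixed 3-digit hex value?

s_0 = plaintext = 0xB8B
s_1 = Round(s_0, k_0) = 0xBD0
s_2 = Round(s_1, k_1) = 0xB8F
s_3 = Round(s_2, k_2) = 0x61B
s_4 = Round(s_3, k_3) = 0x1E4

0x1E4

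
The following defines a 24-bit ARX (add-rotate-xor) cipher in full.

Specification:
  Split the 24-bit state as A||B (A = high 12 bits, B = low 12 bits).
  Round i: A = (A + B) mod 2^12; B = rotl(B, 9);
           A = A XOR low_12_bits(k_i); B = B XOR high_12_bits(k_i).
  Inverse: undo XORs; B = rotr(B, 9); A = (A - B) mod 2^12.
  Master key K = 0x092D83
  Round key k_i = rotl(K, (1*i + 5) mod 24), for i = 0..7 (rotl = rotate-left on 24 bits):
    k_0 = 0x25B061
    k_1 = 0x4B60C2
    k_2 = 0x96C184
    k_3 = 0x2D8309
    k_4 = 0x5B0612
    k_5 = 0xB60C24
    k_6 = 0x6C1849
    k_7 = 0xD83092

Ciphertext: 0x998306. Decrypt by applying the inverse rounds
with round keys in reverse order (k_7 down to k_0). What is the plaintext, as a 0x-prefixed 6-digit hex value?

0x3FCD4C

s_0 = ciphertext = 0x998306
s_1 = InvRound(s_0, k_7) = 0x4DB42F
s_2 = InvRound(s_1, k_6) = 0x521771
s_3 = InvRound(s_2, k_5) = 0x87708E
s_4 = InvRound(s_3, k_4) = 0x4739F2
s_5 = InvRound(s_4, k_3) = 0xE25955
s_6 = InvRound(s_5, k_2) = 0xDD91C8
s_7 = InvRound(s_6, k_1) = 0x129BF2
s_8 = InvRound(s_7, k_0) = 0x3FCD4C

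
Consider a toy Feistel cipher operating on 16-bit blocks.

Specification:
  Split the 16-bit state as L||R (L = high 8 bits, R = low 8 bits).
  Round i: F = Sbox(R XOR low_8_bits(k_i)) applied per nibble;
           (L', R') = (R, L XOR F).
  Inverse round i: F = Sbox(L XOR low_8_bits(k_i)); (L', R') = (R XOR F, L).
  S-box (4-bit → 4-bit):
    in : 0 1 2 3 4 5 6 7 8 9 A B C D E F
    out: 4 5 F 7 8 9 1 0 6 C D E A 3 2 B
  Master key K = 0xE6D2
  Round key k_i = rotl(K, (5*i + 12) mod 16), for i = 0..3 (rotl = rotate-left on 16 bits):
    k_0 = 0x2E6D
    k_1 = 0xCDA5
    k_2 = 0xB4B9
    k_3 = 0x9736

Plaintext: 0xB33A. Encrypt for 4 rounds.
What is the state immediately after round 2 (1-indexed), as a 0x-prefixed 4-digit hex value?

0x235B

s_0 = plaintext = 0xB33A
s_1 = Round(s_0, k_0) = 0x3A23
s_2 = Round(s_1, k_1) = 0x235B
s_3 = Round(s_2, k_2) = 0x5B0C
s_4 = Round(s_3, k_3) = 0x0C26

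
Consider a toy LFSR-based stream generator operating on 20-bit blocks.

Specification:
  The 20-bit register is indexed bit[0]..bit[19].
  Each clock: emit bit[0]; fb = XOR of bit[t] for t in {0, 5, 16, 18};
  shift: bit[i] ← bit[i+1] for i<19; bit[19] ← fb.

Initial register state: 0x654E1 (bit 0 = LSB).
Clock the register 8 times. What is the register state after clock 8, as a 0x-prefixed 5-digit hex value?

0x05654

reg_0 = 0x654E1
clock 1: out=1, reg = 0xB2A70
clock 2: out=0, reg = 0x59538
clock 3: out=0, reg = 0xACA9C
clock 4: out=0, reg = 0x5654E
clock 5: out=0, reg = 0x2B2A7
clock 6: out=1, reg = 0x15953
clock 7: out=1, reg = 0x0ACA9
clock 8: out=1, reg = 0x05654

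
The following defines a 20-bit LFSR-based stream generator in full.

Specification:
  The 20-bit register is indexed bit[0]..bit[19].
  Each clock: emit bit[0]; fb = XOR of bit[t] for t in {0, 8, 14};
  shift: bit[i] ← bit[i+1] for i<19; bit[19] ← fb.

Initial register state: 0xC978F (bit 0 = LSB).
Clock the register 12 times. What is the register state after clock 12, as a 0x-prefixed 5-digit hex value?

0x1AAC9

reg_0 = 0xC978F
clock 1: out=1, reg = 0x64BC7
clock 2: out=1, reg = 0xB25E3
clock 3: out=1, reg = 0x592F1
clock 4: out=1, reg = 0xAC978
clock 5: out=0, reg = 0x564BC
clock 6: out=0, reg = 0xAB25E
clock 7: out=0, reg = 0x5592F
clock 8: out=1, reg = 0xAAC97
clock 9: out=1, reg = 0xD564B
clock 10: out=1, reg = 0x6AB25
clock 11: out=1, reg = 0x35592
clock 12: out=0, reg = 0x1AAC9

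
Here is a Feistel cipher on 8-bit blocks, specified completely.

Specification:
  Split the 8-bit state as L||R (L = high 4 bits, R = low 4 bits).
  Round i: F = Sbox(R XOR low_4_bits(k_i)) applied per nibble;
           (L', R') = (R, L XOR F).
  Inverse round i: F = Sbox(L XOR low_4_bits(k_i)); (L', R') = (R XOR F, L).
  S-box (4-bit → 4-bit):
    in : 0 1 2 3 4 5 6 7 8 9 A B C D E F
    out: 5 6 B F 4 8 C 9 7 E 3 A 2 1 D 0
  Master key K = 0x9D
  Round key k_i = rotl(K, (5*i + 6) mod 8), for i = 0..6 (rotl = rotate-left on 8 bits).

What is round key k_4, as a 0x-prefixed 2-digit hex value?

0x76

K = 0x9D
k_0 = rotl(K, (5*0+6) mod 8) = rotl(K, 6) = 0x67
k_1 = rotl(K, (5*1+6) mod 8) = rotl(K, 3) = 0xEC
k_2 = rotl(K, (5*2+6) mod 8) = rotl(K, 0) = 0x9D
k_3 = rotl(K, (5*3+6) mod 8) = rotl(K, 5) = 0xB3
k_4 = rotl(K, (5*4+6) mod 8) = rotl(K, 2) = 0x76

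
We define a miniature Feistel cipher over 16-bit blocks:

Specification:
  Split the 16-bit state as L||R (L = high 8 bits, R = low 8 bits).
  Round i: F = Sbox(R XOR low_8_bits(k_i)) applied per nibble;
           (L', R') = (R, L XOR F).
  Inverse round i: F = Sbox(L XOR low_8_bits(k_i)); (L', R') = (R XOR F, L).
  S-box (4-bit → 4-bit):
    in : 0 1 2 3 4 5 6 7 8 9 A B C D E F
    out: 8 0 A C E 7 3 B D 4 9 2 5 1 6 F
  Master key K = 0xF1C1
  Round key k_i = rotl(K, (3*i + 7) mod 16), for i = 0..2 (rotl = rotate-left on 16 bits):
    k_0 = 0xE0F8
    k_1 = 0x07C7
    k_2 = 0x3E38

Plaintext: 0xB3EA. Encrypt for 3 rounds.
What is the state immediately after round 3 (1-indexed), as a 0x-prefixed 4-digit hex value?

s_0 = plaintext = 0xB3EA
s_1 = Round(s_0, k_0) = 0xEAB9
s_2 = Round(s_1, k_1) = 0xB95C
s_3 = Round(s_2, k_2) = 0x5C87

0x5C87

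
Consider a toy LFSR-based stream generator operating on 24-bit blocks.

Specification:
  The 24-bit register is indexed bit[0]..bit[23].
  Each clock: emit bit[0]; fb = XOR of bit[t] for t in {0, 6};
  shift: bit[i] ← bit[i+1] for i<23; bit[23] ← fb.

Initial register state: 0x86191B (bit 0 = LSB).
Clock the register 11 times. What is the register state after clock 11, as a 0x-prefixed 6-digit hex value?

reg_0 = 0x86191B
clock 1: out=1, reg = 0xC30C8D
clock 2: out=1, reg = 0xE18646
clock 3: out=0, reg = 0xF0C323
clock 4: out=1, reg = 0xF86191
clock 5: out=1, reg = 0xFC30C8
clock 6: out=0, reg = 0xFE1864
clock 7: out=0, reg = 0xFF0C32
clock 8: out=0, reg = 0x7F8619
clock 9: out=1, reg = 0xBFC30C
clock 10: out=0, reg = 0x5FE186
clock 11: out=0, reg = 0x2FF0C3

0x2FF0C3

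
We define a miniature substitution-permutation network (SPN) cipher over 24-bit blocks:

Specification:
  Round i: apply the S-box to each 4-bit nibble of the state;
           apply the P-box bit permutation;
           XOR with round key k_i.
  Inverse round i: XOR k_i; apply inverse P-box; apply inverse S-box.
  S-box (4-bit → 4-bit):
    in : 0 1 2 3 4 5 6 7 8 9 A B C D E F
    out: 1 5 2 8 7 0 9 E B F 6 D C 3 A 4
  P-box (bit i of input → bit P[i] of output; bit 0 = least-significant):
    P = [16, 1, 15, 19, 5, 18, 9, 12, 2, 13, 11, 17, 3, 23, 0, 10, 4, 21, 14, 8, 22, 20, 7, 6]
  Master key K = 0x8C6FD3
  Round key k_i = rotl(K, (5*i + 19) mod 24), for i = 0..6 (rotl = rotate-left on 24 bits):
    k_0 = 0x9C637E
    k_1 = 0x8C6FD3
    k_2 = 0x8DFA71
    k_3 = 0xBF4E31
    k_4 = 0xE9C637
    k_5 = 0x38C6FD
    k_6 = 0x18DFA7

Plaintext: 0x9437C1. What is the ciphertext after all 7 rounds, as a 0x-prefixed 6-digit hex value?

s_0 = plaintext = 0x9437C1
s_1 = Round(s_0, k_0) = 0xEF9DAE
s_2 = Round(s_1, k_1) = 0x10099C
s_3 = Round(s_2, k_2) = 0xC340CD
s_4 = Round(s_3, k_3) = 0x3E5DFE
s_5 = Round(s_4, k_4) = 0xC1E571
s_6 = Round(s_5, k_5) = 0xBD102D
s_7 = Round(s_6, k_6) = 0x7DDF78

0x7DDF78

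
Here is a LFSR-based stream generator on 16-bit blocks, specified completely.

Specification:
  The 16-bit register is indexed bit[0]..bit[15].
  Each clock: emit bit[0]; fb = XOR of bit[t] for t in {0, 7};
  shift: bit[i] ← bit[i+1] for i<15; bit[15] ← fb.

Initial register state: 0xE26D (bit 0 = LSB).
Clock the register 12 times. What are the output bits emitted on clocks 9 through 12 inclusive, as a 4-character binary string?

reg_0 = 0xE26D
clock 1: out=1, reg = 0xF136
clock 2: out=0, reg = 0x789B
clock 3: out=1, reg = 0x3C4D
clock 4: out=1, reg = 0x9E26
clock 5: out=0, reg = 0x4F13
clock 6: out=1, reg = 0xA789
clock 7: out=1, reg = 0x53C4
clock 8: out=0, reg = 0xA9E2
clock 9: out=0, reg = 0xD4F1
clock 10: out=1, reg = 0x6A78
clock 11: out=0, reg = 0x353C
clock 12: out=0, reg = 0x1A9E

0100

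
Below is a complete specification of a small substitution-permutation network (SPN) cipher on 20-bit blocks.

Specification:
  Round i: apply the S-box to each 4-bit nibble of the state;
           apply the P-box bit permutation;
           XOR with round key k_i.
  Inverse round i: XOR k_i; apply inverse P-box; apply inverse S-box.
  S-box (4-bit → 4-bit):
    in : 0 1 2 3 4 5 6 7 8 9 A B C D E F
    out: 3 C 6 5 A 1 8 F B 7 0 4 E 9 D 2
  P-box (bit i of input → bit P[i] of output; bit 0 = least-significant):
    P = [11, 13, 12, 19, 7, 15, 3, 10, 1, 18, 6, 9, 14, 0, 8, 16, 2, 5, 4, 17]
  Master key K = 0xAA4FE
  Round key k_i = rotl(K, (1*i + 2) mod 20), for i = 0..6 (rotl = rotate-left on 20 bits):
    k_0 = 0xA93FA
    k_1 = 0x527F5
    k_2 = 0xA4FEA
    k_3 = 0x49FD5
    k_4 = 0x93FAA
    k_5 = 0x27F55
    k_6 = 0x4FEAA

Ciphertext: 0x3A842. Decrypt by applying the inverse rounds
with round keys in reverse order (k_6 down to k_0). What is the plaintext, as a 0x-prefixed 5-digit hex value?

s_0 = ciphertext = 0x3A842
s_1 = InvRound(s_0, k_6) = 0x4DCEB
s_2 = InvRound(s_1, k_5) = 0x7B89F
s_3 = InvRound(s_2, k_4) = 0x72446
s_4 = InvRound(s_3, k_3) = 0x1CD09
s_5 = InvRound(s_4, k_2) = 0x44E06
s_6 = InvRound(s_5, k_1) = 0x27350
s_7 = InvRound(s_6, k_0) = 0xF5594

0xF5594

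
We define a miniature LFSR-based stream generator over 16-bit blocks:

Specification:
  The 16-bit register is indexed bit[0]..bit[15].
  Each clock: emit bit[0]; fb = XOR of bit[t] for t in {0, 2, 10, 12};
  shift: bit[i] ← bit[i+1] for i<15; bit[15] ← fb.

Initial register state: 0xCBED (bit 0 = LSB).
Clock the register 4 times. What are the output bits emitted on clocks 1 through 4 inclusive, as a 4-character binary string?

1011

reg_0 = 0xCBED
clock 1: out=1, reg = 0x65F6
clock 2: out=0, reg = 0x32FB
clock 3: out=1, reg = 0x197D
clock 4: out=1, reg = 0x8CBE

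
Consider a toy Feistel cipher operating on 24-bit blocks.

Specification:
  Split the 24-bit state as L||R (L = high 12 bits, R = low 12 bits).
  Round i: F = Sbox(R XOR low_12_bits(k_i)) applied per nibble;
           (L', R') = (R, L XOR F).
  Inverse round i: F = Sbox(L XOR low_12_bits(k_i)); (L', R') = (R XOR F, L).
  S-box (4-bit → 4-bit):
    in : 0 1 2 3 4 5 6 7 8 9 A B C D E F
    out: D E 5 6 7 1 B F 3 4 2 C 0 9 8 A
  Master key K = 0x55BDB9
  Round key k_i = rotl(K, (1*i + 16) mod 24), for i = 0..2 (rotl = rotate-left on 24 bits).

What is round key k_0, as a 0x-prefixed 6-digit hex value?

K = 0x55BDB9
k_0 = rotl(K, (1*0+16) mod 24) = rotl(K, 16) = 0xB955BD

0xB955BD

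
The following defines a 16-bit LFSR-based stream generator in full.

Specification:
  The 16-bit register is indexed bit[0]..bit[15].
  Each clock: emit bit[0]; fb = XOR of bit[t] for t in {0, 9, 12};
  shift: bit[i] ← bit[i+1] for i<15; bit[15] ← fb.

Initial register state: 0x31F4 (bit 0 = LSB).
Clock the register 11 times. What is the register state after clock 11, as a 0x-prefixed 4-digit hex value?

reg_0 = 0x31F4
clock 1: out=0, reg = 0x98FA
clock 2: out=0, reg = 0xCC7D
clock 3: out=1, reg = 0xE63E
clock 4: out=0, reg = 0xF31F
clock 5: out=1, reg = 0xF98F
clock 6: out=1, reg = 0x7CC7
clock 7: out=1, reg = 0x3E63
clock 8: out=1, reg = 0x9F31
clock 9: out=1, reg = 0xCF98
clock 10: out=0, reg = 0xE7CC
clock 11: out=0, reg = 0xF3E6

0xF3E6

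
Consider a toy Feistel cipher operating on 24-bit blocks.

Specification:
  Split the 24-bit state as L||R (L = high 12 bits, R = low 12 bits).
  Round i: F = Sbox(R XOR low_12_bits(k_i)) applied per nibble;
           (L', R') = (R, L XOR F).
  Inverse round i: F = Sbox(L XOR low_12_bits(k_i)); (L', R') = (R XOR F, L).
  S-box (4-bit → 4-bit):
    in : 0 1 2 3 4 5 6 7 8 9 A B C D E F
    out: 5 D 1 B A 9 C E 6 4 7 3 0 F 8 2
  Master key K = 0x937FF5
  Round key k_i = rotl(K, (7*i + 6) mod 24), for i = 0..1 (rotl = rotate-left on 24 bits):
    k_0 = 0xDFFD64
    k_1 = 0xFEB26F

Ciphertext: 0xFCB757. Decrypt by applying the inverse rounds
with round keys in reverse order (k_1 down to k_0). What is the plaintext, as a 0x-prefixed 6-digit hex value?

0x66F82D

s_0 = ciphertext = 0xFCB757
s_1 = InvRound(s_0, k_1) = 0x82DFCB
s_2 = InvRound(s_1, k_0) = 0x66F82D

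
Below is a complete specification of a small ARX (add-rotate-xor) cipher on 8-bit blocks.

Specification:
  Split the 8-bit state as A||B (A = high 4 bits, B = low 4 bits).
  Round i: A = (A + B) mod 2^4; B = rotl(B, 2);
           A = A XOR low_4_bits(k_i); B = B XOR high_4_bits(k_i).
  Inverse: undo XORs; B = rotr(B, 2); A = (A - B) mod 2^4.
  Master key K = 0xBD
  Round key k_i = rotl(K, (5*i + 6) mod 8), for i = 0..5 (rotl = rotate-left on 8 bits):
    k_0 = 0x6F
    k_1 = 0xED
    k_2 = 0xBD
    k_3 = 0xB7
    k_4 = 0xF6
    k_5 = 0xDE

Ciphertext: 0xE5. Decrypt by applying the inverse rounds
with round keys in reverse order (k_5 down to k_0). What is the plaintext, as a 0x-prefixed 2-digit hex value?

0xC5

s_0 = ciphertext = 0xE5
s_1 = InvRound(s_0, k_5) = 0xE2
s_2 = InvRound(s_1, k_4) = 0x17
s_3 = InvRound(s_2, k_3) = 0x33
s_4 = InvRound(s_3, k_2) = 0xC2
s_5 = InvRound(s_4, k_1) = 0xE3
s_6 = InvRound(s_5, k_0) = 0xC5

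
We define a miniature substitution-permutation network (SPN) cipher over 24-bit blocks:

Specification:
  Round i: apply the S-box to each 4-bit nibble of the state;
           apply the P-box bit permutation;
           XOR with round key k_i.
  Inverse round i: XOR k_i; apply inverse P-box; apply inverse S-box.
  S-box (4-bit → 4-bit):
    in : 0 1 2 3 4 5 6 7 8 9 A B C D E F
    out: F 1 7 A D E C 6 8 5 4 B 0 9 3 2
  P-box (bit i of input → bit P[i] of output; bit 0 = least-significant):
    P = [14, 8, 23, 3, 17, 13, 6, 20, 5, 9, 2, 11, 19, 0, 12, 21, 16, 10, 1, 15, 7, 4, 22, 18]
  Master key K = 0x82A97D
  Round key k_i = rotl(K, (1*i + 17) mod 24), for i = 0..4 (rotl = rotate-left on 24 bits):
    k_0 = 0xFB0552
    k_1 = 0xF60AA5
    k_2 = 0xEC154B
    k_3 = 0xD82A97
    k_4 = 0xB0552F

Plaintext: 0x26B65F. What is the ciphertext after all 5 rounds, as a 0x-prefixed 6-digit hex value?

0x42CA0A

s_0 = plaintext = 0x26B65F
s_1 = Round(s_0, k_0) = 0x83AC85
s_2 = Round(s_1, k_1) = 0x629FAD
s_3 = Round(s_2, k_2) = 0xA14301
s_4 = Round(s_3, k_3) = 0xA350D7
s_5 = Round(s_4, k_4) = 0x42CA0A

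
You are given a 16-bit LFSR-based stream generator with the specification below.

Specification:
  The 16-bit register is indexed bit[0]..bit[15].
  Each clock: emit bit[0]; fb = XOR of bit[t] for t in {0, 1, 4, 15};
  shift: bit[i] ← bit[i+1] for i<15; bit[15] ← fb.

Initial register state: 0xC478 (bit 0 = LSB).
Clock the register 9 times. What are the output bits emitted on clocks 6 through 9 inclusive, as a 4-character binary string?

reg_0 = 0xC478
clock 1: out=0, reg = 0x623C
clock 2: out=0, reg = 0xB11E
clock 3: out=0, reg = 0xD88F
clock 4: out=1, reg = 0xEC47
clock 5: out=1, reg = 0xF623
clock 6: out=1, reg = 0xFB11
clock 7: out=1, reg = 0xFD88
clock 8: out=0, reg = 0xFEC4
clock 9: out=0, reg = 0xFF62

1100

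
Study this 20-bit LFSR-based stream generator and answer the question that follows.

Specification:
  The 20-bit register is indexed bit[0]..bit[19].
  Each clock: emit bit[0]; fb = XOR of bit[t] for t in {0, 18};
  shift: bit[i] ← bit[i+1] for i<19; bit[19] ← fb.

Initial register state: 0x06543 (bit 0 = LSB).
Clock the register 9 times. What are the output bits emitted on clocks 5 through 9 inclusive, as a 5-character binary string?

00101

reg_0 = 0x06543
clock 1: out=1, reg = 0x832A1
clock 2: out=1, reg = 0xC1950
clock 3: out=0, reg = 0xE0CA8
clock 4: out=0, reg = 0xF0654
clock 5: out=0, reg = 0xF832A
clock 6: out=0, reg = 0xFC195
clock 7: out=1, reg = 0x7E0CA
clock 8: out=0, reg = 0xBF065
clock 9: out=1, reg = 0xDF832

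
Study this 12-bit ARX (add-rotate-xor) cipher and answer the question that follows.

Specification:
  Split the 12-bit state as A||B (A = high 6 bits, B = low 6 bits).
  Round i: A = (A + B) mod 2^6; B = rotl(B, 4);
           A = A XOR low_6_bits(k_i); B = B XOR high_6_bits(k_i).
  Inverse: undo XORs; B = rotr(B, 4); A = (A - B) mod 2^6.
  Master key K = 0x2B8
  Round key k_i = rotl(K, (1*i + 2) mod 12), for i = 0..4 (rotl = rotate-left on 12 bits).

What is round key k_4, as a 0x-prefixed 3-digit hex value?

K = 0x2B8
k_0 = rotl(K, (1*0+2) mod 12) = rotl(K, 2) = 0xAE0
k_1 = rotl(K, (1*1+2) mod 12) = rotl(K, 3) = 0x5C1
k_2 = rotl(K, (1*2+2) mod 12) = rotl(K, 4) = 0xB82
k_3 = rotl(K, (1*3+2) mod 12) = rotl(K, 5) = 0x705
k_4 = rotl(K, (1*4+2) mod 12) = rotl(K, 6) = 0xE0A

0xE0A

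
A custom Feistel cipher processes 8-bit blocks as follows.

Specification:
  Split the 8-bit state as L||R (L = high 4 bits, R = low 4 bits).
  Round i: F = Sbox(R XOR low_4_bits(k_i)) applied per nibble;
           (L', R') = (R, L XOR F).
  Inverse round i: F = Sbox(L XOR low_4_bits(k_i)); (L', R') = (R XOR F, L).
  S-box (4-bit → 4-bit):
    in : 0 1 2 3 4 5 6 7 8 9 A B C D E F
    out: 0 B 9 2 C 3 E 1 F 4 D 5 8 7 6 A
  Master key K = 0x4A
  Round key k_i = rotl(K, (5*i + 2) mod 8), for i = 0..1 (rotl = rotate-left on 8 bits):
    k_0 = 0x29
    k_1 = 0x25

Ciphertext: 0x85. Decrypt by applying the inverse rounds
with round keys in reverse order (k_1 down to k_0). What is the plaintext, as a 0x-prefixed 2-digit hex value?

s_0 = ciphertext = 0x85
s_1 = InvRound(s_0, k_1) = 0x28
s_2 = InvRound(s_1, k_0) = 0xD2

0xD2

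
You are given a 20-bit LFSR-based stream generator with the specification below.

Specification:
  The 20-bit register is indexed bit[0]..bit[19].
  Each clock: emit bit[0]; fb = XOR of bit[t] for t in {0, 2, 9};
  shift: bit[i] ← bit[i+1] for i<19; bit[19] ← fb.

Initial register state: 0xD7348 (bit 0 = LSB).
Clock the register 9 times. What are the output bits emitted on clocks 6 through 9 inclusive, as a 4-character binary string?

0101

reg_0 = 0xD7348
clock 1: out=0, reg = 0xEB9A4
clock 2: out=0, reg = 0xF5CD2
clock 3: out=0, reg = 0x7AE69
clock 4: out=1, reg = 0x3D734
clock 5: out=0, reg = 0x1EB9A
clock 6: out=0, reg = 0x8F5CD
clock 7: out=1, reg = 0x47AE6
clock 8: out=0, reg = 0x23D73
clock 9: out=1, reg = 0x91EB9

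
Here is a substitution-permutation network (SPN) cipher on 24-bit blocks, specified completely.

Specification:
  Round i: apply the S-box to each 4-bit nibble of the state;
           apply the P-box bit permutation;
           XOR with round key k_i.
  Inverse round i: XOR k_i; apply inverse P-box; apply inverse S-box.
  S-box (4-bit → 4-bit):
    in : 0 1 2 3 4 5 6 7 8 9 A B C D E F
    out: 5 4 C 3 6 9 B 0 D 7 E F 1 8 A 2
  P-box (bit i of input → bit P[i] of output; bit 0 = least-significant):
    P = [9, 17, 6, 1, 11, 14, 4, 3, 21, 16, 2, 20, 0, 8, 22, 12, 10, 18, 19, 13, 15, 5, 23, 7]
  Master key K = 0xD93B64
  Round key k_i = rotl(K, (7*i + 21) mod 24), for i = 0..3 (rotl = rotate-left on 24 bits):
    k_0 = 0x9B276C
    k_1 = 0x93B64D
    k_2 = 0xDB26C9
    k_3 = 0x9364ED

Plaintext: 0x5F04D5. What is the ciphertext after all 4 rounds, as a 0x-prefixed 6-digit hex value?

0xED0802

s_0 = plaintext = 0x5F04D5
s_1 = Round(s_0, k_0) = 0xDEA5E3
s_2 = Round(s_1, k_1) = 0xE5C5C5
s_3 = Round(s_2, k_2) = 0xEB086A
s_4 = Round(s_3, k_3) = 0xED0802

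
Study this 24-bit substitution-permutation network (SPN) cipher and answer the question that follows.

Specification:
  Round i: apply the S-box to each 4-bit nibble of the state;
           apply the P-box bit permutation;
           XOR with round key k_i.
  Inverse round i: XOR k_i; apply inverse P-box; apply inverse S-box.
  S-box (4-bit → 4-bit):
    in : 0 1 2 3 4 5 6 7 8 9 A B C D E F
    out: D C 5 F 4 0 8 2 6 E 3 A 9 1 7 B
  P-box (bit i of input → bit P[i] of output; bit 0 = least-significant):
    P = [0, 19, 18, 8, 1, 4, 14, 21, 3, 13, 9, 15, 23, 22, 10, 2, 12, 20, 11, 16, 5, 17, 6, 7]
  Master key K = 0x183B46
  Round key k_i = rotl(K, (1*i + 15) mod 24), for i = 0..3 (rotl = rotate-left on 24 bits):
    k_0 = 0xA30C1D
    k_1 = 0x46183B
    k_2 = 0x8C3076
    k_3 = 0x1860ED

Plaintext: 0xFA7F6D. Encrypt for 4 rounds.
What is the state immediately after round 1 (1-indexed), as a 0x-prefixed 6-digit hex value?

s_0 = plaintext = 0xFA7F6D
s_1 = Round(s_0, k_0) = 0xD1BCB4
s_2 = Round(s_1, k_1) = 0x239007
s_3 = Round(s_2, k_2) = 0xF5EE18
s_4 = Round(s_3, k_3) = 0xF60645

0xD1BCB4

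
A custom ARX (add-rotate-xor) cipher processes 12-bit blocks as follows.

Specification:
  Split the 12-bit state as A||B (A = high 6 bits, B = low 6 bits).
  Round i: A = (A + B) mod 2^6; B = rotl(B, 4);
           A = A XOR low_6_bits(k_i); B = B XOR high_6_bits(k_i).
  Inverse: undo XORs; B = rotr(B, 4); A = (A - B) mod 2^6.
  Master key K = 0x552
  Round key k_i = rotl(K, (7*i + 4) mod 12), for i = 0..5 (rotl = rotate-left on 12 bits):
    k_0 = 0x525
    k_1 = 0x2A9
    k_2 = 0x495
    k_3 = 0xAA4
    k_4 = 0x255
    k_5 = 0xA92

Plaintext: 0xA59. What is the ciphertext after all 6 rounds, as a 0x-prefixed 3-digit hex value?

0xC2A

s_0 = plaintext = 0xA59
s_1 = Round(s_0, k_0) = 0x9C2
s_2 = Round(s_1, k_1) = 0x02A
s_3 = Round(s_2, k_2) = 0xFF8
s_4 = Round(s_3, k_3) = 0x4E4
s_5 = Round(s_4, k_4) = 0x880
s_6 = Round(s_5, k_5) = 0xC2A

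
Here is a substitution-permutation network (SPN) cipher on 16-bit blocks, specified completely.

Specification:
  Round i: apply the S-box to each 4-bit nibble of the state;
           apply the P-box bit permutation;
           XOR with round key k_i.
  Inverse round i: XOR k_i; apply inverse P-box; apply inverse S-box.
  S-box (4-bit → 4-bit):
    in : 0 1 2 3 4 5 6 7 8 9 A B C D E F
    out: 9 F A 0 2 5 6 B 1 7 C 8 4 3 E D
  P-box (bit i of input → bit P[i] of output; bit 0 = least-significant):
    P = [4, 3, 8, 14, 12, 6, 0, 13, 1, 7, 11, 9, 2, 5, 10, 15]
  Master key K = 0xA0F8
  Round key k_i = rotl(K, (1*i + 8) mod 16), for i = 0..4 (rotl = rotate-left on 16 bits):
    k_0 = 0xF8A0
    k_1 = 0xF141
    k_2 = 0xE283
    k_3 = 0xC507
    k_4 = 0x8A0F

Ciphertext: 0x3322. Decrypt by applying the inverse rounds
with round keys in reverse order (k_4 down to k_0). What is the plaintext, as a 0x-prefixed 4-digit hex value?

s_0 = ciphertext = 0x3322
s_1 = InvRound(s_0, k_4) = 0x7CF6
s_2 = InvRound(s_1, k_3) = 0x2615
s_3 = InvRound(s_2, k_2) = 0xFD30
s_4 = InvRound(s_3, k_1) = 0x6C68
s_5 = InvRound(s_4, k_0) = 0xA4D4

0xA4D4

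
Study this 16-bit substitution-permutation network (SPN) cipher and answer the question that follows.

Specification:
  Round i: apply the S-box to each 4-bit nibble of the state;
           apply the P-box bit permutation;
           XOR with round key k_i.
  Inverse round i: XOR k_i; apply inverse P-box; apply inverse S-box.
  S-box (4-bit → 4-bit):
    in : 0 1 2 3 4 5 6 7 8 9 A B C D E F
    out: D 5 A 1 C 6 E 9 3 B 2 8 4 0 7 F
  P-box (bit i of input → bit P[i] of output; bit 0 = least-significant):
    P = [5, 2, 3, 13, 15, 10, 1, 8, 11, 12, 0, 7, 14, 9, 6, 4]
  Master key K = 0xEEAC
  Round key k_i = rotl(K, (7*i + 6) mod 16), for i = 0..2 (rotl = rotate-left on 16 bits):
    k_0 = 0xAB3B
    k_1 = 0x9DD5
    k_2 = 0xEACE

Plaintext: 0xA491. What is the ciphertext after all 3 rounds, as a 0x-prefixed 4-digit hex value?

s_0 = plaintext = 0xA491
s_1 = Round(s_0, k_0) = 0x2C92
s_2 = Round(s_1, k_1) = 0x3AC0
s_3 = Round(s_2, k_2) = 0x9AE4

0x9AE4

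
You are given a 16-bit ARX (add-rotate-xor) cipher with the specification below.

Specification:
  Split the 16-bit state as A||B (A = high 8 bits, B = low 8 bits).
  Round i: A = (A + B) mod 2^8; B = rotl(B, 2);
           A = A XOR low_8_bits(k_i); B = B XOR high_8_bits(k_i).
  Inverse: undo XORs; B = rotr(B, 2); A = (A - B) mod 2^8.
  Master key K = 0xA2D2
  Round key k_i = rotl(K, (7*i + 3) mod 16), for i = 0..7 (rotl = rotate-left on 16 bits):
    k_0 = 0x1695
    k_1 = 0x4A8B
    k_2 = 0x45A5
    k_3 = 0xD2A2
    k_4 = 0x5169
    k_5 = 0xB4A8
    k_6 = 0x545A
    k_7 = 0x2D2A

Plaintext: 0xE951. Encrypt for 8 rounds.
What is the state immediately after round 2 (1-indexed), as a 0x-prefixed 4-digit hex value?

s_0 = plaintext = 0xE951
s_1 = Round(s_0, k_0) = 0xAF53
s_2 = Round(s_1, k_1) = 0x8907
s_3 = Round(s_2, k_2) = 0x3559
s_4 = Round(s_3, k_3) = 0x2CB7
s_5 = Round(s_4, k_4) = 0x8A8F
s_6 = Round(s_5, k_5) = 0xB18A
s_7 = Round(s_6, k_6) = 0x617E
s_8 = Round(s_7, k_7) = 0xF5D4

0x8907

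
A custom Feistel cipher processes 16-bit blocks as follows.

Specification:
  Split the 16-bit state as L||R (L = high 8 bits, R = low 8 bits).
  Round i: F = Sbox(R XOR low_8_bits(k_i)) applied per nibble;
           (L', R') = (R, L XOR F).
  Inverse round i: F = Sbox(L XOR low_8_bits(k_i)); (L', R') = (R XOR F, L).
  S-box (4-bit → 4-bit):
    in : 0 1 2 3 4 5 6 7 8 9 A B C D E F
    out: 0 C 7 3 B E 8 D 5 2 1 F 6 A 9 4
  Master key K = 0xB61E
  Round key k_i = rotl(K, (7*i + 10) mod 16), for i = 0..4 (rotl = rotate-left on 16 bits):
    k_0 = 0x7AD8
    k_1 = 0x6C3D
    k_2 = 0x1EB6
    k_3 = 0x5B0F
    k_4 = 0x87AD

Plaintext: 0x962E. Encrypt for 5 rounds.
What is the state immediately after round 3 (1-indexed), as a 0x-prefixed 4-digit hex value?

0xBDD1

s_0 = plaintext = 0x962E
s_1 = Round(s_0, k_0) = 0x2EDE
s_2 = Round(s_1, k_1) = 0xDEBD
s_3 = Round(s_2, k_2) = 0xBDD1
s_4 = Round(s_3, k_3) = 0xD114
s_5 = Round(s_4, k_4) = 0x1423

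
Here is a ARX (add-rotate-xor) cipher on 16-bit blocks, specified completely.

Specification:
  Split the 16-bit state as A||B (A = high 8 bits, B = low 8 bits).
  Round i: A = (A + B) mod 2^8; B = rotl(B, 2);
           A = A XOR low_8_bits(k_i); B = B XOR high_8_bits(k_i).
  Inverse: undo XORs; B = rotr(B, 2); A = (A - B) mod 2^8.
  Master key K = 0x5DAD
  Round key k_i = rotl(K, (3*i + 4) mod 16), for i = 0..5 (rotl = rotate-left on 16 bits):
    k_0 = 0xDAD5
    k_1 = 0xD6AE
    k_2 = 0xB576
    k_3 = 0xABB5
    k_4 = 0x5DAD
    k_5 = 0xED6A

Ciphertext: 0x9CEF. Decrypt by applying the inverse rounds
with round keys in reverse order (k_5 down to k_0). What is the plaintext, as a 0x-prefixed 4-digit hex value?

0xBFD1

s_0 = ciphertext = 0x9CEF
s_1 = InvRound(s_0, k_5) = 0x7680
s_2 = InvRound(s_1, k_4) = 0x6477
s_3 = InvRound(s_2, k_3) = 0x9A37
s_4 = InvRound(s_3, k_2) = 0x4CA0
s_5 = InvRound(s_4, k_1) = 0x459D
s_6 = InvRound(s_5, k_0) = 0xBFD1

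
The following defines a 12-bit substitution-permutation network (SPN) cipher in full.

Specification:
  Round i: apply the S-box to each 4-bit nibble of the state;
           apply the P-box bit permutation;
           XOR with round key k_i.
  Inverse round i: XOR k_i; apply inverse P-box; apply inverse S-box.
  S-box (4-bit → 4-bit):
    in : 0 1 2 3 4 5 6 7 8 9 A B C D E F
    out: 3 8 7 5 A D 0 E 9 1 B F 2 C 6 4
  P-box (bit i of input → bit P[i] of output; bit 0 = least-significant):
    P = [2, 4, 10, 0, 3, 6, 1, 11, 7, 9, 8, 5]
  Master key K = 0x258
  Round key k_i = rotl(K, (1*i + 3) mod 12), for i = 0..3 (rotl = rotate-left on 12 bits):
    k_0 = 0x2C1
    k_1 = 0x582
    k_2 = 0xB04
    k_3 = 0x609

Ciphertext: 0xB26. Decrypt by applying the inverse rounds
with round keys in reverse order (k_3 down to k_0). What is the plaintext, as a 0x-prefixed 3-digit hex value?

s_0 = ciphertext = 0xB26
s_1 = InvRound(s_0, k_3) = 0xD55
s_2 = InvRound(s_1, k_2) = 0xCC7
s_3 = InvRound(s_2, k_1) = 0xF48
s_4 = InvRound(s_3, k_0) = 0x38D

0x38D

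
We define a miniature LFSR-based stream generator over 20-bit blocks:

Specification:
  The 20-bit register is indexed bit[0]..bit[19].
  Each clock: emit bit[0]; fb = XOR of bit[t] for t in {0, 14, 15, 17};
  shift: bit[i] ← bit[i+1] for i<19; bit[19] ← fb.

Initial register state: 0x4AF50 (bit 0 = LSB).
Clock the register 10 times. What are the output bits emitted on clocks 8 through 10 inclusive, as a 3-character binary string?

011

reg_0 = 0x4AF50
clock 1: out=0, reg = 0xA57A8
clock 2: out=0, reg = 0x52BD4
clock 3: out=0, reg = 0x295EA
clock 4: out=0, reg = 0x14AF5
clock 5: out=1, reg = 0x0A57A
clock 6: out=0, reg = 0x852BD
clock 7: out=1, reg = 0x4295E
clock 8: out=0, reg = 0x214AF
clock 9: out=1, reg = 0x10A57
clock 10: out=1, reg = 0x8852B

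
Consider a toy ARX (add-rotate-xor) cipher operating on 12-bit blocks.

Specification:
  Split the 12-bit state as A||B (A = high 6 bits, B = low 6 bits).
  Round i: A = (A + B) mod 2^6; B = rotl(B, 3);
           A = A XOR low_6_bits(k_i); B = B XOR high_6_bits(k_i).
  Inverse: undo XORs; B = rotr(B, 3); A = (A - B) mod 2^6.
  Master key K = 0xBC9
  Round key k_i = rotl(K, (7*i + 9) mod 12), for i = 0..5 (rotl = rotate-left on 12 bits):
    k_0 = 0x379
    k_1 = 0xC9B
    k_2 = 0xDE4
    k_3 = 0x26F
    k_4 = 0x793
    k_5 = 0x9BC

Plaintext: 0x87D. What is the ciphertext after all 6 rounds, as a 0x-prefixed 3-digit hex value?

s_0 = plaintext = 0x87D
s_1 = Round(s_0, k_0) = 0x9E2
s_2 = Round(s_1, k_1) = 0x4A6
s_3 = Round(s_2, k_2) = 0x703
s_4 = Round(s_3, k_3) = 0xC11
s_5 = Round(s_4, k_4) = 0x494
s_6 = Round(s_5, k_5) = 0x684

0x684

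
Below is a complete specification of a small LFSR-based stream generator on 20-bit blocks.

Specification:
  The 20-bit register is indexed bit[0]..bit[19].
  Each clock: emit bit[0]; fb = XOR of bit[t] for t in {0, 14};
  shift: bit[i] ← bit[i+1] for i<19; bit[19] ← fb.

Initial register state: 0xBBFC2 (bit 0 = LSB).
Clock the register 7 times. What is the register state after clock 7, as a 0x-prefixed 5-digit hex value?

reg_0 = 0xBBFC2
clock 1: out=0, reg = 0x5DFE1
clock 2: out=1, reg = 0x2EFF0
clock 3: out=0, reg = 0x977F8
clock 4: out=0, reg = 0xCBBFC
clock 5: out=0, reg = 0x65DFE
clock 6: out=0, reg = 0xB2EFF
clock 7: out=1, reg = 0xD977F

0xD977F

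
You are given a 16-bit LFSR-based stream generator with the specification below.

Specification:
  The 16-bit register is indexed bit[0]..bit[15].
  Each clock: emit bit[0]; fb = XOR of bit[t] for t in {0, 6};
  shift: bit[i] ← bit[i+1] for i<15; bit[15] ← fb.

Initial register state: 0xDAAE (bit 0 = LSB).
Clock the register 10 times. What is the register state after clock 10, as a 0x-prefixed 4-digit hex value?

reg_0 = 0xDAAE
clock 1: out=0, reg = 0x6D57
clock 2: out=1, reg = 0x36AB
clock 3: out=1, reg = 0x9B55
clock 4: out=1, reg = 0x4DAA
clock 5: out=0, reg = 0x26D5
clock 6: out=1, reg = 0x136A
clock 7: out=0, reg = 0x89B5
clock 8: out=1, reg = 0xC4DA
clock 9: out=0, reg = 0xE26D
clock 10: out=1, reg = 0x7136

0x7136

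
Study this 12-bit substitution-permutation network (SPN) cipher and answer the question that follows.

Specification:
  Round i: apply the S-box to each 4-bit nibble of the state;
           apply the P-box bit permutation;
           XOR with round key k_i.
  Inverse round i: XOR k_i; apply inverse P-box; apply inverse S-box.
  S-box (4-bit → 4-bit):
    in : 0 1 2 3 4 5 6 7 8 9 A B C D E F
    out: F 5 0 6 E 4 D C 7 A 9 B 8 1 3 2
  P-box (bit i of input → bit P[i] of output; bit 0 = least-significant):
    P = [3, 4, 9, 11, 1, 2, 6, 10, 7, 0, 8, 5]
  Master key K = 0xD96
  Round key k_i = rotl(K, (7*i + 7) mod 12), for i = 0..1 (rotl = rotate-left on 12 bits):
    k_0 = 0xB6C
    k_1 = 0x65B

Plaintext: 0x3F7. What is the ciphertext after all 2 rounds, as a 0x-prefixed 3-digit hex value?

s_0 = plaintext = 0x3F7
s_1 = Round(s_0, k_0) = 0x069
s_2 = Round(s_1, k_1) = 0xBA8

0xBA8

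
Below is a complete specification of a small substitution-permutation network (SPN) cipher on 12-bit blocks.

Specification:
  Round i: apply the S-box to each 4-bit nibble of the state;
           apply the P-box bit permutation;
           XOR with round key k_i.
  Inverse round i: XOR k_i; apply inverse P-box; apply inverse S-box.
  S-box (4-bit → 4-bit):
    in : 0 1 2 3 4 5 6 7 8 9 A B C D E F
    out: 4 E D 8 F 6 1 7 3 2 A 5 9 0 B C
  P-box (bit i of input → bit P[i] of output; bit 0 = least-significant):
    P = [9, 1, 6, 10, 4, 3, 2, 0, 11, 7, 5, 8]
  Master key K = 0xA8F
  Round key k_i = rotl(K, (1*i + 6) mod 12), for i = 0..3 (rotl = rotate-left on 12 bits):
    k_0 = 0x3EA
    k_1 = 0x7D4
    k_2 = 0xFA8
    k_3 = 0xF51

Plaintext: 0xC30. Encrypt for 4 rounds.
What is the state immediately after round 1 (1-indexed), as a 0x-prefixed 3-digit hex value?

s_0 = plaintext = 0xC30
s_1 = Round(s_0, k_0) = 0xAAB
s_2 = Round(s_1, k_1) = 0x41D
s_3 = Round(s_2, k_2) = 0x605
s_4 = Round(s_3, k_3) = 0x717

0xAAB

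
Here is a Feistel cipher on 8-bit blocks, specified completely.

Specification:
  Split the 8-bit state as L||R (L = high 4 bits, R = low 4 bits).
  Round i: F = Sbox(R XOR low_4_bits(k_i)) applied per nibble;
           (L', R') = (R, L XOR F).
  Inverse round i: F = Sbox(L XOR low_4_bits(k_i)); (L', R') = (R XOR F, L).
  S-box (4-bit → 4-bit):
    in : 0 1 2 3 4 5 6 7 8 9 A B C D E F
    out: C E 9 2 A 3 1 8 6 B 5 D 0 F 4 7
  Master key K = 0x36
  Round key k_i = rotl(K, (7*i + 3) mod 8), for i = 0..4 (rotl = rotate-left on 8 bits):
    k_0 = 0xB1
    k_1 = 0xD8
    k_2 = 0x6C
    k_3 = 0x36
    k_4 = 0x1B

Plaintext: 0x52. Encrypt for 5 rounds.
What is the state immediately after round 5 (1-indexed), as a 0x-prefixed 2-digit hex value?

s_0 = plaintext = 0x52
s_1 = Round(s_0, k_0) = 0x27
s_2 = Round(s_1, k_1) = 0x75
s_3 = Round(s_2, k_2) = 0x5C
s_4 = Round(s_3, k_3) = 0xC0
s_5 = Round(s_4, k_4) = 0x01

0x01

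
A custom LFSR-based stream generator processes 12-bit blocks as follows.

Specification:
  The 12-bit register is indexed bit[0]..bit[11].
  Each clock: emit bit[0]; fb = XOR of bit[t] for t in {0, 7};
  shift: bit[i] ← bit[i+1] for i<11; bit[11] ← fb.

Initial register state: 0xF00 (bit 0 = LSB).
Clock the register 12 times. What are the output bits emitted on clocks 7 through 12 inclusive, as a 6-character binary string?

reg_0 = 0xF00
clock 1: out=0, reg = 0x780
clock 2: out=0, reg = 0xBC0
clock 3: out=0, reg = 0xDE0
clock 4: out=0, reg = 0xEF0
clock 5: out=0, reg = 0xF78
clock 6: out=0, reg = 0x7BC
clock 7: out=0, reg = 0xBDE
clock 8: out=0, reg = 0xDEF
clock 9: out=1, reg = 0x6F7
clock 10: out=1, reg = 0x37B
clock 11: out=1, reg = 0x9BD
clock 12: out=1, reg = 0x4DE

001111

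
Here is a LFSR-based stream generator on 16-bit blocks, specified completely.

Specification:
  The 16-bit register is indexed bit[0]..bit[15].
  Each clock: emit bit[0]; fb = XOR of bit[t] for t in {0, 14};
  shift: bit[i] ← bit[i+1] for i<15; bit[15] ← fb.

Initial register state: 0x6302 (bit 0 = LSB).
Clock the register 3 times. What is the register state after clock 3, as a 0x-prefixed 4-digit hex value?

reg_0 = 0x6302
clock 1: out=0, reg = 0xB181
clock 2: out=1, reg = 0xD8C0
clock 3: out=0, reg = 0xEC60

0xEC60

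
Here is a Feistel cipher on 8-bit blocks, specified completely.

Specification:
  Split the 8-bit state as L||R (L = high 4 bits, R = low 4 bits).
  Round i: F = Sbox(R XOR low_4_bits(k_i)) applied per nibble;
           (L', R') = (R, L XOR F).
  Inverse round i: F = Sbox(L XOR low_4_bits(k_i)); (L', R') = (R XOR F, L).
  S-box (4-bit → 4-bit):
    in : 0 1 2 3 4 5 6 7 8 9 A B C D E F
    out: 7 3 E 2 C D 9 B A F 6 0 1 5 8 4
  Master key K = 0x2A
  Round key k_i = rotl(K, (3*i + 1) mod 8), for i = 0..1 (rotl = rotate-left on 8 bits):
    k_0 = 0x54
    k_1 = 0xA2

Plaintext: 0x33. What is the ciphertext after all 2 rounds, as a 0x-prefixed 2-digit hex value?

0x85

s_0 = plaintext = 0x33
s_1 = Round(s_0, k_0) = 0x38
s_2 = Round(s_1, k_1) = 0x85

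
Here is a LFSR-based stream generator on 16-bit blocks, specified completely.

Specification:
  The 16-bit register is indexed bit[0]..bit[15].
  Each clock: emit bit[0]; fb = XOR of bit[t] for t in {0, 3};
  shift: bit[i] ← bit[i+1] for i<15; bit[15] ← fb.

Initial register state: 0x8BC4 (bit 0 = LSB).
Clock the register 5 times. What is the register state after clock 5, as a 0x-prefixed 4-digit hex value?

reg_0 = 0x8BC4
clock 1: out=0, reg = 0x45E2
clock 2: out=0, reg = 0x22F1
clock 3: out=1, reg = 0x9178
clock 4: out=0, reg = 0xC8BC
clock 5: out=0, reg = 0xE45E

0xE45E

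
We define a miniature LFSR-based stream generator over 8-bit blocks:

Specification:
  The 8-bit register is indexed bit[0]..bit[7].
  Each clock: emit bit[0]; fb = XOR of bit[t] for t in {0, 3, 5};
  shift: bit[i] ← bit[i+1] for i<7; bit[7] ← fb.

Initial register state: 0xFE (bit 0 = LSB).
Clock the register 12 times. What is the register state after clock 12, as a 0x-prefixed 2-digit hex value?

0x09

reg_0 = 0xFE
clock 1: out=0, reg = 0x7F
clock 2: out=1, reg = 0xBF
clock 3: out=1, reg = 0xDF
clock 4: out=1, reg = 0x6F
clock 5: out=1, reg = 0xB7
clock 6: out=1, reg = 0x5B
clock 7: out=1, reg = 0x2D
clock 8: out=1, reg = 0x96
clock 9: out=0, reg = 0x4B
clock 10: out=1, reg = 0x25
clock 11: out=1, reg = 0x12
clock 12: out=0, reg = 0x09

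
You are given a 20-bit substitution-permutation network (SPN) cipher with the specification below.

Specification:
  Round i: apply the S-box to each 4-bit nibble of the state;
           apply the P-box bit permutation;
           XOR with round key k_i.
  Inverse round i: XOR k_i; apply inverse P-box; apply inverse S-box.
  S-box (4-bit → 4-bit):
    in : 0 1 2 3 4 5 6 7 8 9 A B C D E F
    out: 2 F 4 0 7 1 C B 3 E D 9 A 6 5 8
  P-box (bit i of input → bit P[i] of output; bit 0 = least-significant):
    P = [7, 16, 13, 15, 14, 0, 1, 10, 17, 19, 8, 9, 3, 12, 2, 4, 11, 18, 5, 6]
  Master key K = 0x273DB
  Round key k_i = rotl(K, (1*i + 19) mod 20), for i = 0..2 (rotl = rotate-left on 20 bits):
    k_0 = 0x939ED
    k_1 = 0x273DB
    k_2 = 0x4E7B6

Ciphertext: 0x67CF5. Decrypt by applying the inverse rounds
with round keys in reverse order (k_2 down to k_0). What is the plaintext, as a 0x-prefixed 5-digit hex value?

s_0 = ciphertext = 0x67CF5
s_1 = InvRound(s_0, k_2) = 0xB0ADF
s_2 = InvRound(s_1, k_1) = 0x5DD5D
s_3 = InvRound(s_2, k_0) = 0xDF0BA

0xDF0BA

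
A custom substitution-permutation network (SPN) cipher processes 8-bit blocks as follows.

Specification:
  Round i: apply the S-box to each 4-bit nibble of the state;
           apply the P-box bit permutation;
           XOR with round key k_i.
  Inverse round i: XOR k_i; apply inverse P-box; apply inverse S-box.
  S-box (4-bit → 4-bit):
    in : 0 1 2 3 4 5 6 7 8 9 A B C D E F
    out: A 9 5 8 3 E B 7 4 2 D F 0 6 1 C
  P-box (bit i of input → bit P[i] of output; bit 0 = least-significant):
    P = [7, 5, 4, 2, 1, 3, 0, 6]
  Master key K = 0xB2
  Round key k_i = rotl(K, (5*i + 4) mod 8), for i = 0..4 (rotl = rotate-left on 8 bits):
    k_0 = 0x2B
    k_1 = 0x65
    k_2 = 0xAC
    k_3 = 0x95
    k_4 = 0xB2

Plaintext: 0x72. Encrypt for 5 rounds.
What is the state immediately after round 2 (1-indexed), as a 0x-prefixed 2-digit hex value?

0x0A

s_0 = plaintext = 0x72
s_1 = Round(s_0, k_0) = 0xB0
s_2 = Round(s_1, k_1) = 0x0A
s_3 = Round(s_2, k_2) = 0x70
s_4 = Round(s_3, k_3) = 0xBA
s_5 = Round(s_4, k_4) = 0x6D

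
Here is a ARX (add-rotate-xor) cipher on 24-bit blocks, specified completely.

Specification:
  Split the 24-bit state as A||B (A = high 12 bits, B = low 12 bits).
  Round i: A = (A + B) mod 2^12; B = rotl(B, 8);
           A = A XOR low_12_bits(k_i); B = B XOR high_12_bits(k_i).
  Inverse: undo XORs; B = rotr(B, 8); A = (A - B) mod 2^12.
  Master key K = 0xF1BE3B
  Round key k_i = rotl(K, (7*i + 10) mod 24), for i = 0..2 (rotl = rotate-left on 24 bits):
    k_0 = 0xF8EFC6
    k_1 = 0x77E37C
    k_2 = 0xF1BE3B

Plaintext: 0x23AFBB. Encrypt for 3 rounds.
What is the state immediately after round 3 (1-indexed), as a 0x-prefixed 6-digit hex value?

0xA36638

s_0 = plaintext = 0x23AFBB
s_1 = Round(s_0, k_0) = 0xE33475
s_2 = Round(s_1, k_1) = 0x1D4239
s_3 = Round(s_2, k_2) = 0xA36638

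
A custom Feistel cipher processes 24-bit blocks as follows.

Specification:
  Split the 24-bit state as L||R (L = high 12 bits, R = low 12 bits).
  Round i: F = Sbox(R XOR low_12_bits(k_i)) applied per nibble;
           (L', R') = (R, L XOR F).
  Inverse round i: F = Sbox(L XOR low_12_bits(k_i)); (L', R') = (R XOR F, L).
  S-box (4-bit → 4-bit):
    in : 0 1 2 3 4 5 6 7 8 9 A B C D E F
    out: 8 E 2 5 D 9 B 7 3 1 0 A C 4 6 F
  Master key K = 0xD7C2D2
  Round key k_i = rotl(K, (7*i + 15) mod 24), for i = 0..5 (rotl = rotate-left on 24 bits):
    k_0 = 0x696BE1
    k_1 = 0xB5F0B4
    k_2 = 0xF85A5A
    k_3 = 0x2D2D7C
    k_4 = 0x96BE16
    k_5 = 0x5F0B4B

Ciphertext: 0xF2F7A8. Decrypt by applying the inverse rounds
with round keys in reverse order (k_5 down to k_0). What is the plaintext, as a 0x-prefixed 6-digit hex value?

s_0 = ciphertext = 0xF2F7A8
s_1 = InvRound(s_0, k_5) = 0xA15F2F
s_2 = InvRound(s_1, k_4) = 0x2AAA15
s_3 = InvRound(s_2, k_3) = 0x55E2AA
s_4 = InvRound(s_3, k_2) = 0xD2755E
s_5 = InvRound(s_4, k_1) = 0x14BD27
s_6 = InvRound(s_5, k_0) = 0xD2714B

0xD2714B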